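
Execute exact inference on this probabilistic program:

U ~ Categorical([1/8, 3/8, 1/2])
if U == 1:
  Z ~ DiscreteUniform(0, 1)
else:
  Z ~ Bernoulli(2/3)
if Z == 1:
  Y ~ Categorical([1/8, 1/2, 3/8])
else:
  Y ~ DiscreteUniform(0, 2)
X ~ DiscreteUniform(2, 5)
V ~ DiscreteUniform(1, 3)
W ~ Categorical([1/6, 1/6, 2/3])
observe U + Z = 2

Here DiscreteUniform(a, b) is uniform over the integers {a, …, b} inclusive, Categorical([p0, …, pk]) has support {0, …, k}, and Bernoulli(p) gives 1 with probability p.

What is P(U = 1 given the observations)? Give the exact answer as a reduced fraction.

Enumerate traces; 216 have nonzero weight after conditioning:
  (U=1, Z=1, Y=0, X=2, V=1, W=0) weight 1/3072
  (U=1, Z=1, Y=0, X=2, V=1, W=1) weight 1/3072
  (U=1, Z=1, Y=0, X=2, V=1, W=2) weight 1/768
  (U=1, Z=1, Y=0, X=2, V=2, W=0) weight 1/3072
  (U=1, Z=1, Y=0, X=2, V=2, W=1) weight 1/3072
  (U=1, Z=1, Y=0, X=2, V=2, W=2) weight 1/768
  (U=1, Z=1, Y=0, X=2, V=3, W=0) weight 1/3072
  (U=1, Z=1, Y=0, X=2, V=3, W=1) weight 1/3072
  (U=2, Z=0, Y=0, X=2, V=1, W=0) weight 1/1296
  … 207 more
Group by U:
  weight(U=1) = 3/16
  weight(U=2) = 1/6
Total weight = 3/16 + 1/6 = 17/48
P(U=1 | obs) = 3/16 / 17/48 = 9/17
P(U=2 | obs) = 1/6 / 17/48 = 8/17

P(U = 1 | obs) = 9/17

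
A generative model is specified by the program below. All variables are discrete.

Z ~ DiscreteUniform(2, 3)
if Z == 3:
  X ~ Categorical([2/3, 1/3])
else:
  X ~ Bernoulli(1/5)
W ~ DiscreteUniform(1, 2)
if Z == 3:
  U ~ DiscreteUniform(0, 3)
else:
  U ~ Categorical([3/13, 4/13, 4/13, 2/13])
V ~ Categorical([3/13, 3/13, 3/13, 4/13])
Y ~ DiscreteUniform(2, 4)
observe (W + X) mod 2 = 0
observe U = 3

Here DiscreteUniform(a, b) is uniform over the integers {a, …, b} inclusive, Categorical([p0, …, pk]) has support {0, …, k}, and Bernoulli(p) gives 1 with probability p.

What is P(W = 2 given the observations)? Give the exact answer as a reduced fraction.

Enumerate traces; 48 have nonzero weight after conditioning:
  (Z=2, X=0, W=2, U=3, V=0, Y=2) weight 2/845
  (Z=2, X=0, W=2, U=3, V=0, Y=3) weight 2/845
  (Z=2, X=0, W=2, U=3, V=0, Y=4) weight 2/845
  (Z=2, X=0, W=2, U=3, V=1, Y=2) weight 2/845
  (Z=2, X=0, W=2, U=3, V=1, Y=3) weight 2/845
  (Z=2, X=0, W=2, U=3, V=1, Y=4) weight 2/845
  (Z=2, X=0, W=2, U=3, V=2, Y=2) weight 2/845
  (Z=2, X=0, W=2, U=3, V=2, Y=3) weight 2/845
  (Z=2, X=1, W=1, U=3, V=0, Y=2) weight 1/1690
  … 39 more
Group by W:
  weight(W=1) = 89/3120
  weight(W=2) = 113/1560
Total weight = 89/3120 + 113/1560 = 21/208
P(W=1 | obs) = 89/3120 / 21/208 = 89/315
P(W=2 | obs) = 113/1560 / 21/208 = 226/315

P(W = 2 | obs) = 226/315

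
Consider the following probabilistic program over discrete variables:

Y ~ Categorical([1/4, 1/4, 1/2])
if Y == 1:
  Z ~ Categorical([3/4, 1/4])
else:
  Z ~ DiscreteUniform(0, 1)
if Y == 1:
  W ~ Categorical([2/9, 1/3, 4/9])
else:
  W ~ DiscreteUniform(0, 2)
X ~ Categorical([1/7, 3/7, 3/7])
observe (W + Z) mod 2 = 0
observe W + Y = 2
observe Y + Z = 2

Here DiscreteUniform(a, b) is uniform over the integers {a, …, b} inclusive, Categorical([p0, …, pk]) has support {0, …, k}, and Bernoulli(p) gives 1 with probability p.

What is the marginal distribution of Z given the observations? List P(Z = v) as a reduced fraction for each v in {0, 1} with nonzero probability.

P(Z=0) = 4/5, P(Z=1) = 1/5

Enumerate traces; 6 have nonzero weight after conditioning:
  (Y=1, Z=1, W=1, X=0) weight 1/336
  (Y=1, Z=1, W=1, X=1) weight 1/112
  (Y=1, Z=1, W=1, X=2) weight 1/112
  (Y=2, Z=0, W=0, X=0) weight 1/84
  (Y=2, Z=0, W=0, X=1) weight 1/28
  (Y=2, Z=0, W=0, X=2) weight 1/28
Group by Z:
  weight(Z=0) = 1/12
  weight(Z=1) = 1/48
Total weight = 1/12 + 1/48 = 5/48
P(Z=0 | obs) = 1/12 / 5/48 = 4/5
P(Z=1 | obs) = 1/48 / 5/48 = 1/5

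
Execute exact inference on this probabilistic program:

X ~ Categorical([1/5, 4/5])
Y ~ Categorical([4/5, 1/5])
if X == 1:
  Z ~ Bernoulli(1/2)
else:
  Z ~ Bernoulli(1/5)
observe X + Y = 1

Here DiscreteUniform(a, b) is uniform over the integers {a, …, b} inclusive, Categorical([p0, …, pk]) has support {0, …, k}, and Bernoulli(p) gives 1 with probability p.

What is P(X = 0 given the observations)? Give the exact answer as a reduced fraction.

P(X = 0 | obs) = 1/17

Enumerate traces; 4 have nonzero weight after conditioning:
  (X=0, Y=1, Z=0) weight 4/125
  (X=0, Y=1, Z=1) weight 1/125
  (X=1, Y=0, Z=0) weight 8/25
  (X=1, Y=0, Z=1) weight 8/25
Group by X:
  weight(X=0) = 1/25
  weight(X=1) = 16/25
Total weight = 1/25 + 16/25 = 17/25
P(X=0 | obs) = 1/25 / 17/25 = 1/17
P(X=1 | obs) = 16/25 / 17/25 = 16/17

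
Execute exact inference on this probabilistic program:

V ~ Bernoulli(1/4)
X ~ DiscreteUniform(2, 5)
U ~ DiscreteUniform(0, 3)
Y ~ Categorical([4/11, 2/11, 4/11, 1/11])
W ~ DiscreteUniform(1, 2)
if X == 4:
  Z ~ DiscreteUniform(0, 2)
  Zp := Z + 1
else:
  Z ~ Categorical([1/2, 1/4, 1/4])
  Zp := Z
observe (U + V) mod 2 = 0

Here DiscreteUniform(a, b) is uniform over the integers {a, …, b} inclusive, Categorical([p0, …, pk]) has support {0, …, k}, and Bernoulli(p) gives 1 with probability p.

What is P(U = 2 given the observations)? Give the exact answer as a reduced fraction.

Enumerate traces; 384 have nonzero weight after conditioning:
  (V=0, X=2, U=0, Y=0, W=1, Z=0) weight 3/704
  (V=0, X=2, U=0, Y=0, W=1, Z=1) weight 3/1408
  (V=0, X=2, U=0, Y=0, W=1, Z=2) weight 3/1408
  (V=0, X=2, U=0, Y=0, W=2, Z=0) weight 3/704
  (V=0, X=2, U=0, Y=0, W=2, Z=1) weight 3/1408
  (V=0, X=2, U=0, Y=0, W=2, Z=2) weight 3/1408
  (V=0, X=2, U=0, Y=1, W=1, Z=0) weight 3/1408
  (V=0, X=2, U=0, Y=1, W=1, Z=1) weight 3/2816
  (V=0, X=2, U=2, Y=0, W=1, Z=0) weight 3/704
  (V=1, X=2, U=1, Y=0, W=1, Z=0) weight 1/704
  … 374 more
Group by U:
  weight(U=0) = 3/16
  weight(U=1) = 1/16
  weight(U=2) = 3/16
  weight(U=3) = 1/16
Total weight = 3/16 + 1/16 + 3/16 + 1/16 = 1/2
P(U=0 | obs) = 3/16 / 1/2 = 3/8
P(U=1 | obs) = 1/16 / 1/2 = 1/8
P(U=2 | obs) = 3/16 / 1/2 = 3/8
P(U=3 | obs) = 1/16 / 1/2 = 1/8

P(U = 2 | obs) = 3/8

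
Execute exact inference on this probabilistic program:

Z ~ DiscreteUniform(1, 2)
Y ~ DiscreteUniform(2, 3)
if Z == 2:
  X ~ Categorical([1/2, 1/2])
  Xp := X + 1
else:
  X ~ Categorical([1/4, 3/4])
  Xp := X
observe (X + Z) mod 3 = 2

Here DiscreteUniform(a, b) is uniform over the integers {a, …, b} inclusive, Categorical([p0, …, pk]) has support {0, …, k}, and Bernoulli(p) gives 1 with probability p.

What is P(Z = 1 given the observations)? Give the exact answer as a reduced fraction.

Enumerate traces; 4 have nonzero weight after conditioning:
  (Z=1, Y=2, X=1) weight 3/16
  (Z=1, Y=3, X=1) weight 3/16
  (Z=2, Y=2, X=0) weight 1/8
  (Z=2, Y=3, X=0) weight 1/8
Group by Z:
  weight(Z=1) = 3/8
  weight(Z=2) = 1/4
Total weight = 3/8 + 1/4 = 5/8
P(Z=1 | obs) = 3/8 / 5/8 = 3/5
P(Z=2 | obs) = 1/4 / 5/8 = 2/5

P(Z = 1 | obs) = 3/5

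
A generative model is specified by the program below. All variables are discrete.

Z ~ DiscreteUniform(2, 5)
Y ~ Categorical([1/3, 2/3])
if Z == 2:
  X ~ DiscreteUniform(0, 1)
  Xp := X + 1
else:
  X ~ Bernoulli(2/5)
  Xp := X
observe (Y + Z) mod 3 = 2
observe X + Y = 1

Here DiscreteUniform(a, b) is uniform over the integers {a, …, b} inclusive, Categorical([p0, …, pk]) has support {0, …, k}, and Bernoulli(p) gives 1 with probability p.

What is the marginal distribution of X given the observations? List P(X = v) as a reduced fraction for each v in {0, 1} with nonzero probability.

Enumerate traces; 3 have nonzero weight after conditioning:
  (Z=2, Y=0, X=1) weight 1/24
  (Z=4, Y=1, X=0) weight 1/10
  (Z=5, Y=0, X=1) weight 1/30
Group by X:
  weight(X=0) = 1/10
  weight(X=1) = 3/40
Total weight = 1/10 + 3/40 = 7/40
P(X=0 | obs) = 1/10 / 7/40 = 4/7
P(X=1 | obs) = 3/40 / 7/40 = 3/7

P(X=0) = 4/7, P(X=1) = 3/7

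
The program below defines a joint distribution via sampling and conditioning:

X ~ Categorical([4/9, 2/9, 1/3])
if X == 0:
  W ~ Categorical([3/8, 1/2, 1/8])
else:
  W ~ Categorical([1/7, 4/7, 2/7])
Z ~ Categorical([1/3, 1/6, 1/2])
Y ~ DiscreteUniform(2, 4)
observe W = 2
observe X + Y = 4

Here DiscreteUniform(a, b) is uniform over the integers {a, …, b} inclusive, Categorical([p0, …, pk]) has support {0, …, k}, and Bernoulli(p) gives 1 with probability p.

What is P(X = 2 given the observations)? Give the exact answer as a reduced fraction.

Enumerate traces; 9 have nonzero weight after conditioning:
  (X=0, W=2, Z=0, Y=4) weight 1/162
  (X=0, W=2, Z=1, Y=4) weight 1/324
  (X=0, W=2, Z=2, Y=4) weight 1/108
  (X=1, W=2, Z=0, Y=3) weight 4/567
  (X=1, W=2, Z=1, Y=3) weight 2/567
  (X=1, W=2, Z=2, Y=3) weight 2/189
  (X=2, W=2, Z=0, Y=2) weight 2/189
  (X=2, W=2, Z=1, Y=2) weight 1/189
  … 1 more
Group by X:
  weight(X=0) = 1/54
  weight(X=1) = 4/189
  weight(X=2) = 2/63
Total weight = 1/54 + 4/189 + 2/63 = 1/14
P(X=0 | obs) = 1/54 / 1/14 = 7/27
P(X=1 | obs) = 4/189 / 1/14 = 8/27
P(X=2 | obs) = 2/63 / 1/14 = 4/9

P(X = 2 | obs) = 4/9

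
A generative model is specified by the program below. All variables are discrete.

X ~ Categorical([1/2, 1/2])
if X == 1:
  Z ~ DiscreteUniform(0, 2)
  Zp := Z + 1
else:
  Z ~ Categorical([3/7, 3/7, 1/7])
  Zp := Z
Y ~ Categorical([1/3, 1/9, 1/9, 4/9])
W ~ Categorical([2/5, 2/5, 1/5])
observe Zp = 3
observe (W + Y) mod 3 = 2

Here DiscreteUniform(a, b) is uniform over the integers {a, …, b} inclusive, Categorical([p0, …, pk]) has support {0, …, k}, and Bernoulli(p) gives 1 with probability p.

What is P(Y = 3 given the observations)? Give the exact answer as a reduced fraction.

P(Y = 3 | obs) = 4/11

Enumerate traces; 4 have nonzero weight after conditioning:
  (X=1, Z=2, Y=0, W=2) weight 1/90
  (X=1, Z=2, Y=1, W=1) weight 1/135
  (X=1, Z=2, Y=2, W=0) weight 1/135
  (X=1, Z=2, Y=3, W=2) weight 2/135
Group by Y:
  weight(Y=0) = 1/90
  weight(Y=1) = 1/135
  weight(Y=2) = 1/135
  weight(Y=3) = 2/135
Total weight = 1/90 + 1/135 + 1/135 + 2/135 = 11/270
P(Y=0 | obs) = 1/90 / 11/270 = 3/11
P(Y=1 | obs) = 1/135 / 11/270 = 2/11
P(Y=2 | obs) = 1/135 / 11/270 = 2/11
P(Y=3 | obs) = 2/135 / 11/270 = 4/11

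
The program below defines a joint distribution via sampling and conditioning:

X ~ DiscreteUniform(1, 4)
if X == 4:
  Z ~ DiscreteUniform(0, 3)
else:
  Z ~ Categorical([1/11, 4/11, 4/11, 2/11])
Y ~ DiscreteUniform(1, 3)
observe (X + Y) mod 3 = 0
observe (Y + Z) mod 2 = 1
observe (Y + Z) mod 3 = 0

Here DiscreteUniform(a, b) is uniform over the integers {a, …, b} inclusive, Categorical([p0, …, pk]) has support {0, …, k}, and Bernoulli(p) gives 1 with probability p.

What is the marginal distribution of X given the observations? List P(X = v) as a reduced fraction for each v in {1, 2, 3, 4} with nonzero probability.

P(X=1) = 16/47, P(X=2) = 16/47, P(X=3) = 4/47, P(X=4) = 11/47

Enumerate traces; 4 have nonzero weight after conditioning:
  (X=1, Z=1, Y=2) weight 1/33
  (X=2, Z=2, Y=1) weight 1/33
  (X=3, Z=0, Y=3) weight 1/132
  (X=4, Z=1, Y=2) weight 1/48
Group by X:
  weight(X=1) = 1/33
  weight(X=2) = 1/33
  weight(X=3) = 1/132
  weight(X=4) = 1/48
Total weight = 1/33 + 1/33 + 1/132 + 1/48 = 47/528
P(X=1 | obs) = 1/33 / 47/528 = 16/47
P(X=2 | obs) = 1/33 / 47/528 = 16/47
P(X=3 | obs) = 1/132 / 47/528 = 4/47
P(X=4 | obs) = 1/48 / 47/528 = 11/47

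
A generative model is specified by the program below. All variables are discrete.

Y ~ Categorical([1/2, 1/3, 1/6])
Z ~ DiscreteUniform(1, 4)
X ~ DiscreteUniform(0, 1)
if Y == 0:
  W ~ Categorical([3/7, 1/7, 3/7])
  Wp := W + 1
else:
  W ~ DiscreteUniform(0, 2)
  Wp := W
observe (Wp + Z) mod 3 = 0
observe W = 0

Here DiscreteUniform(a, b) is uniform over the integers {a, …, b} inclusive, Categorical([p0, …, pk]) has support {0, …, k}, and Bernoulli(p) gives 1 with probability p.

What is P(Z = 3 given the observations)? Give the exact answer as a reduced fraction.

P(Z = 3 | obs) = 7/16

Enumerate traces; 6 have nonzero weight after conditioning:
  (Y=0, Z=2, X=0, W=0) weight 3/112
  (Y=0, Z=2, X=1, W=0) weight 3/112
  (Y=1, Z=3, X=0, W=0) weight 1/72
  (Y=1, Z=3, X=1, W=0) weight 1/72
  (Y=2, Z=3, X=0, W=0) weight 1/144
  (Y=2, Z=3, X=1, W=0) weight 1/144
Group by Z:
  weight(Z=2) = 3/56
  weight(Z=3) = 1/24
Total weight = 3/56 + 1/24 = 2/21
P(Z=2 | obs) = 3/56 / 2/21 = 9/16
P(Z=3 | obs) = 1/24 / 2/21 = 7/16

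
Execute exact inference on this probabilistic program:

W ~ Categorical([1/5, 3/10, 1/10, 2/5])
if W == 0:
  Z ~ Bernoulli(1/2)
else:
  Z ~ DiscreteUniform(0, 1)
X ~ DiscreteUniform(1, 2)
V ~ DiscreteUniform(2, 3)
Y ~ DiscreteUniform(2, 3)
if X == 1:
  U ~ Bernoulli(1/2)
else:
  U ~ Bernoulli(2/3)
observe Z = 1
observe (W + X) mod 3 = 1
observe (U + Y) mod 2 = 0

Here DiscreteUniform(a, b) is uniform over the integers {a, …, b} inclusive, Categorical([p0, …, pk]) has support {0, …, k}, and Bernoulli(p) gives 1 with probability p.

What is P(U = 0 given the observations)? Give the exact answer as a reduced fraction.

P(U = 0 | obs) = 10/21

Enumerate traces; 12 have nonzero weight after conditioning:
  (W=0, Z=1, X=1, V=2, Y=2, U=0) weight 1/160
  (W=0, Z=1, X=1, V=2, Y=3, U=1) weight 1/160
  (W=0, Z=1, X=1, V=3, Y=2, U=0) weight 1/160
  (W=0, Z=1, X=1, V=3, Y=3, U=1) weight 1/160
  (W=2, Z=1, X=2, V=2, Y=2, U=0) weight 1/480
  (W=2, Z=1, X=2, V=2, Y=3, U=1) weight 1/240
  (W=2, Z=1, X=2, V=3, Y=2, U=0) weight 1/480
  (W=2, Z=1, X=2, V=3, Y=3, U=1) weight 1/240
  … 4 more
Group by U:
  weight(U=0) = 1/24
  weight(U=1) = 11/240
Total weight = 1/24 + 11/240 = 7/80
P(U=0 | obs) = 1/24 / 7/80 = 10/21
P(U=1 | obs) = 11/240 / 7/80 = 11/21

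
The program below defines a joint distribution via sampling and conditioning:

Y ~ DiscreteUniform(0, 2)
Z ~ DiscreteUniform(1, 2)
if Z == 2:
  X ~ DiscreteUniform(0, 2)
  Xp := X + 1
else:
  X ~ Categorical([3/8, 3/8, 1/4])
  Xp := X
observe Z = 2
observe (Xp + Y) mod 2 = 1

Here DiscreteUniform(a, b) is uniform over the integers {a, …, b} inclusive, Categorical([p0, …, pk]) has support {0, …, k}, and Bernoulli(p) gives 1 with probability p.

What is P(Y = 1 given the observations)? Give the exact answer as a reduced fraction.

Enumerate traces; 5 have nonzero weight after conditioning:
  (Y=0, Z=2, X=0) weight 1/18
  (Y=0, Z=2, X=2) weight 1/18
  (Y=1, Z=2, X=1) weight 1/18
  (Y=2, Z=2, X=0) weight 1/18
  (Y=2, Z=2, X=2) weight 1/18
Group by Y:
  weight(Y=0) = 1/9
  weight(Y=1) = 1/18
  weight(Y=2) = 1/9
Total weight = 1/9 + 1/18 + 1/9 = 5/18
P(Y=0 | obs) = 1/9 / 5/18 = 2/5
P(Y=1 | obs) = 1/18 / 5/18 = 1/5
P(Y=2 | obs) = 1/9 / 5/18 = 2/5

P(Y = 1 | obs) = 1/5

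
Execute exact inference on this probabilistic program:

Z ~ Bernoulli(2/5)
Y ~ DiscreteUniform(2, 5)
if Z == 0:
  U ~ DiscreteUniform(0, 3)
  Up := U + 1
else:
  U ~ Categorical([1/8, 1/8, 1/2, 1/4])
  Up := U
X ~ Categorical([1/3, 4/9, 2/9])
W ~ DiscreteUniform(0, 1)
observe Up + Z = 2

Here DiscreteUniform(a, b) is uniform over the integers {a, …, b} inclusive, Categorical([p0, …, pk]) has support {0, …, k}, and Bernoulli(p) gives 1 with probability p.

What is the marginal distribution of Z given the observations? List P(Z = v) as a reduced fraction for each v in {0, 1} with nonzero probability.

P(Z=0) = 3/4, P(Z=1) = 1/4

Enumerate traces; 48 have nonzero weight after conditioning:
  (Z=0, Y=2, U=1, X=0, W=0) weight 1/160
  (Z=0, Y=2, U=1, X=0, W=1) weight 1/160
  (Z=0, Y=2, U=1, X=1, W=0) weight 1/120
  (Z=0, Y=2, U=1, X=1, W=1) weight 1/120
  (Z=0, Y=2, U=1, X=2, W=0) weight 1/240
  (Z=0, Y=2, U=1, X=2, W=1) weight 1/240
  (Z=0, Y=3, U=1, X=0, W=0) weight 1/160
  (Z=0, Y=3, U=1, X=0, W=1) weight 1/160
  (Z=1, Y=2, U=1, X=0, W=0) weight 1/480
  … 39 more
Group by Z:
  weight(Z=0) = 3/20
  weight(Z=1) = 1/20
Total weight = 3/20 + 1/20 = 1/5
P(Z=0 | obs) = 3/20 / 1/5 = 3/4
P(Z=1 | obs) = 1/20 / 1/5 = 1/4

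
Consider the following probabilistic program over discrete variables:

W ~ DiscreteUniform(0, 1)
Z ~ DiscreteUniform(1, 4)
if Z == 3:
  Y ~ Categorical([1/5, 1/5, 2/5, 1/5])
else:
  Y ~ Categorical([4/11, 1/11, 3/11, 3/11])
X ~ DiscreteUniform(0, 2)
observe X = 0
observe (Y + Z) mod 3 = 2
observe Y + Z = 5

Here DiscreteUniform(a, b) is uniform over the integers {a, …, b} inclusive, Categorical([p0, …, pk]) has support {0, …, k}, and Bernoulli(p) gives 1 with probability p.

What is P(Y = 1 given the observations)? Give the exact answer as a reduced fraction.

Enumerate traces; 6 have nonzero weight after conditioning:
  (W=0, Z=2, Y=3, X=0) weight 1/88
  (W=0, Z=3, Y=2, X=0) weight 1/60
  (W=0, Z=4, Y=1, X=0) weight 1/264
  (W=1, Z=2, Y=3, X=0) weight 1/88
  (W=1, Z=3, Y=2, X=0) weight 1/60
  (W=1, Z=4, Y=1, X=0) weight 1/264
Group by Y:
  weight(Y=1) = 1/132
  weight(Y=2) = 1/30
  weight(Y=3) = 1/44
Total weight = 1/132 + 1/30 + 1/44 = 7/110
P(Y=1 | obs) = 1/132 / 7/110 = 5/42
P(Y=2 | obs) = 1/30 / 7/110 = 11/21
P(Y=3 | obs) = 1/44 / 7/110 = 5/14

P(Y = 1 | obs) = 5/42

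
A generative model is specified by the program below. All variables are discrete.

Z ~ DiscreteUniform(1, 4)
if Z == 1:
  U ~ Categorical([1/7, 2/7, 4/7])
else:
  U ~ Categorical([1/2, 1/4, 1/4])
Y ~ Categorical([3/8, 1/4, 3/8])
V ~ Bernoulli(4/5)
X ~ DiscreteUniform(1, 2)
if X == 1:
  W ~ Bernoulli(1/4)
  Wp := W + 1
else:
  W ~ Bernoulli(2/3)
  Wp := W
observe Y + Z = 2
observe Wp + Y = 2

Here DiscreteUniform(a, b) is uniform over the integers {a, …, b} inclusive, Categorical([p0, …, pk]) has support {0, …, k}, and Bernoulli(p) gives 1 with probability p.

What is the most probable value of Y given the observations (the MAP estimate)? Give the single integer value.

argmax_v P(Y = v | obs) = 1

Enumerate traces; 18 have nonzero weight after conditioning:
  (Z=1, U=0, Y=1, V=0, X=1, W=0) weight 3/4480
  (Z=1, U=0, Y=1, V=0, X=2, W=1) weight 1/1680
  (Z=1, U=0, Y=1, V=1, X=1, W=0) weight 3/1120
  (Z=1, U=0, Y=1, V=1, X=2, W=1) weight 1/420
  (Z=1, U=1, Y=1, V=0, X=1, W=0) weight 3/2240
  (Z=1, U=1, Y=1, V=0, X=2, W=1) weight 1/840
  (Z=1, U=1, Y=1, V=1, X=1, W=0) weight 3/560
  (Z=1, U=1, Y=1, V=1, X=2, W=1) weight 1/210
  (Z=2, U=0, Y=0, V=0, X=1, W=1) weight 3/2560
  … 9 more
Group by Y:
  weight(Y=0) = 3/256
  weight(Y=1) = 17/384
Total weight = 3/256 + 17/384 = 43/768
P(Y=0 | obs) = 3/256 / 43/768 = 9/43
P(Y=1 | obs) = 17/384 / 43/768 = 34/43
argmax = 1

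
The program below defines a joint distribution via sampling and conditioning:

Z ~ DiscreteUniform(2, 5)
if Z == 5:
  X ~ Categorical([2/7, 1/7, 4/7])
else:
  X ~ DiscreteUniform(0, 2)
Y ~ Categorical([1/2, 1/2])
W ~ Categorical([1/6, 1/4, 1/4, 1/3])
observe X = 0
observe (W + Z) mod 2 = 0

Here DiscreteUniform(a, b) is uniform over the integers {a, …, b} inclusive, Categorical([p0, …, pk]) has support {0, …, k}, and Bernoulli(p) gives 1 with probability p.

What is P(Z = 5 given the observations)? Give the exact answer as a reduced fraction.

P(Z = 5 | obs) = 6/23

Enumerate traces; 16 have nonzero weight after conditioning:
  (Z=2, X=0, Y=0, W=0) weight 1/144
  (Z=2, X=0, Y=0, W=2) weight 1/96
  (Z=2, X=0, Y=1, W=0) weight 1/144
  (Z=2, X=0, Y=1, W=2) weight 1/96
  (Z=3, X=0, Y=0, W=1) weight 1/96
  (Z=3, X=0, Y=0, W=3) weight 1/72
  (Z=3, X=0, Y=1, W=1) weight 1/96
  (Z=3, X=0, Y=1, W=3) weight 1/72
  (Z=4, X=0, Y=0, W=0) weight 1/144
  (Z=5, X=0, Y=0, W=1) weight 1/112
  … 6 more
Group by Z:
  weight(Z=2) = 5/144
  weight(Z=3) = 7/144
  weight(Z=4) = 5/144
  weight(Z=5) = 1/24
Total weight = 5/144 + 7/144 + 5/144 + 1/24 = 23/144
P(Z=2 | obs) = 5/144 / 23/144 = 5/23
P(Z=3 | obs) = 7/144 / 23/144 = 7/23
P(Z=4 | obs) = 5/144 / 23/144 = 5/23
P(Z=5 | obs) = 1/24 / 23/144 = 6/23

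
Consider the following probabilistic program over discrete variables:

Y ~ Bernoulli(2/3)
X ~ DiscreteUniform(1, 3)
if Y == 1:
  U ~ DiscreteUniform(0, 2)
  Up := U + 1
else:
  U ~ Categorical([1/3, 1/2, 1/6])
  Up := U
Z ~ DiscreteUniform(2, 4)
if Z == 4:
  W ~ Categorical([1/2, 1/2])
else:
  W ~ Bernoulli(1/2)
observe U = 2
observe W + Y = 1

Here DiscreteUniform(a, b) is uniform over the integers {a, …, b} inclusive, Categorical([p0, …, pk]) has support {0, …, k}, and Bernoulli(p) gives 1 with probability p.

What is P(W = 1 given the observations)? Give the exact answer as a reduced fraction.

Enumerate traces; 18 have nonzero weight after conditioning:
  (Y=0, X=1, U=2, Z=2, W=1) weight 1/324
  (Y=0, X=1, U=2, Z=3, W=1) weight 1/324
  (Y=0, X=1, U=2, Z=4, W=1) weight 1/324
  (Y=0, X=2, U=2, Z=2, W=1) weight 1/324
  (Y=0, X=2, U=2, Z=3, W=1) weight 1/324
  (Y=0, X=2, U=2, Z=4, W=1) weight 1/324
  (Y=0, X=3, U=2, Z=2, W=1) weight 1/324
  (Y=0, X=3, U=2, Z=3, W=1) weight 1/324
  (Y=1, X=1, U=2, Z=2, W=0) weight 1/81
  … 9 more
Group by W:
  weight(W=0) = 1/9
  weight(W=1) = 1/36
Total weight = 1/9 + 1/36 = 5/36
P(W=0 | obs) = 1/9 / 5/36 = 4/5
P(W=1 | obs) = 1/36 / 5/36 = 1/5

P(W = 1 | obs) = 1/5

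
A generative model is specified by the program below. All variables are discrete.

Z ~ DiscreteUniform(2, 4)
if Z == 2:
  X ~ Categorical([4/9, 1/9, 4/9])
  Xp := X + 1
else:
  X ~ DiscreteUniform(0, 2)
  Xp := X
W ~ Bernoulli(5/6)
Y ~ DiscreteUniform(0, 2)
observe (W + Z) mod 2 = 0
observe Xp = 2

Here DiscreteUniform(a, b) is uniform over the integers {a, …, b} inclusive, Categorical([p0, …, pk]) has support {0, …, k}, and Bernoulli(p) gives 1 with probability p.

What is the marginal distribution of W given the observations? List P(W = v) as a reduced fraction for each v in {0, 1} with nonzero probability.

Enumerate traces; 9 have nonzero weight after conditioning:
  (Z=2, X=1, W=0, Y=0) weight 1/486
  (Z=2, X=1, W=0, Y=1) weight 1/486
  (Z=2, X=1, W=0, Y=2) weight 1/486
  (Z=3, X=2, W=1, Y=0) weight 5/162
  (Z=3, X=2, W=1, Y=1) weight 5/162
  (Z=3, X=2, W=1, Y=2) weight 5/162
  (Z=4, X=2, W=0, Y=0) weight 1/162
  (Z=4, X=2, W=0, Y=1) weight 1/162
  … 1 more
Group by W:
  weight(W=0) = 2/81
  weight(W=1) = 5/54
Total weight = 2/81 + 5/54 = 19/162
P(W=0 | obs) = 2/81 / 19/162 = 4/19
P(W=1 | obs) = 5/54 / 19/162 = 15/19

P(W=0) = 4/19, P(W=1) = 15/19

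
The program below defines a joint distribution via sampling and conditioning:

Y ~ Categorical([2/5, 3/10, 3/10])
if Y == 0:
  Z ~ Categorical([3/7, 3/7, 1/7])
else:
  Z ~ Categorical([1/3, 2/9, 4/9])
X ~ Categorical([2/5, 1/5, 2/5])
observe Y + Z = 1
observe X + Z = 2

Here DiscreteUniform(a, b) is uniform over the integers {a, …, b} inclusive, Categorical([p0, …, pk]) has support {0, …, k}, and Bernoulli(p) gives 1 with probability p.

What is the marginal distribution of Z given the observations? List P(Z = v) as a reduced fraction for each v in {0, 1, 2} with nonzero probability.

Enumerate traces; 2 have nonzero weight after conditioning:
  (Y=0, Z=1, X=1) weight 6/175
  (Y=1, Z=0, X=2) weight 1/25
Group by Z:
  weight(Z=0) = 1/25
  weight(Z=1) = 6/175
Total weight = 1/25 + 6/175 = 13/175
P(Z=0 | obs) = 1/25 / 13/175 = 7/13
P(Z=1 | obs) = 6/175 / 13/175 = 6/13

P(Z=0) = 7/13, P(Z=1) = 6/13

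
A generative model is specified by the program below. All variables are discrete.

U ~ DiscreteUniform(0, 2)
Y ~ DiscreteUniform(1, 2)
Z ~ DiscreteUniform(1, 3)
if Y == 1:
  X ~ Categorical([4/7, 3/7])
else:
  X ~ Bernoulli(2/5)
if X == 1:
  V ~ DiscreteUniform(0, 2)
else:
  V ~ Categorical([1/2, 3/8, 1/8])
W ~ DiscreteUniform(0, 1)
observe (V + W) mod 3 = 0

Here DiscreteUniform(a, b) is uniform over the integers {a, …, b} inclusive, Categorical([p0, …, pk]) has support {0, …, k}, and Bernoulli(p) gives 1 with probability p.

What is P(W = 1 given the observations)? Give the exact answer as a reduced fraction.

Enumerate traces; 72 have nonzero weight after conditioning:
  (U=0, Y=1, Z=1, X=0, V=0, W=0) weight 1/126
  (U=0, Y=1, Z=1, X=0, V=2, W=1) weight 1/504
  (U=0, Y=1, Z=1, X=1, V=0, W=0) weight 1/252
  (U=0, Y=1, Z=1, X=1, V=2, W=1) weight 1/252
  (U=0, Y=1, Z=2, X=0, V=0, W=0) weight 1/126
  (U=0, Y=1, Z=2, X=0, V=2, W=1) weight 1/504
  (U=0, Y=1, Z=2, X=1, V=0, W=0) weight 1/252
  (U=0, Y=1, Z=2, X=1, V=2, W=1) weight 1/252
  … 64 more
Group by W:
  weight(W=0) = 181/840
  weight(W=1) = 71/672
Total weight = 181/840 + 71/672 = 1079/3360
P(W=0 | obs) = 181/840 / 1079/3360 = 724/1079
P(W=1 | obs) = 71/672 / 1079/3360 = 355/1079

P(W = 1 | obs) = 355/1079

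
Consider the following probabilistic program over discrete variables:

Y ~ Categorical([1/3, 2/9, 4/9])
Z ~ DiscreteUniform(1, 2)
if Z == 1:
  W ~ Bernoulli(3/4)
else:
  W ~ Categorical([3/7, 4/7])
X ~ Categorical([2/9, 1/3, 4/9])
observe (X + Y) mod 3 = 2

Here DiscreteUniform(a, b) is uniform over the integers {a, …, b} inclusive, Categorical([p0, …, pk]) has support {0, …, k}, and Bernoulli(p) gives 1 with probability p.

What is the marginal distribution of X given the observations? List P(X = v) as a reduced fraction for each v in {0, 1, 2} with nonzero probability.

P(X=0) = 4/13, P(X=1) = 3/13, P(X=2) = 6/13

Enumerate traces; 12 have nonzero weight after conditioning:
  (Y=0, Z=1, W=0, X=2) weight 1/54
  (Y=0, Z=1, W=1, X=2) weight 1/18
  (Y=0, Z=2, W=0, X=2) weight 2/63
  (Y=0, Z=2, W=1, X=2) weight 8/189
  (Y=1, Z=1, W=0, X=1) weight 1/108
  (Y=1, Z=1, W=1, X=1) weight 1/36
  (Y=1, Z=2, W=0, X=1) weight 1/63
  (Y=1, Z=2, W=1, X=1) weight 4/189
  (Y=2, Z=1, W=0, X=0) weight 1/81
  … 3 more
Group by X:
  weight(X=0) = 8/81
  weight(X=1) = 2/27
  weight(X=2) = 4/27
Total weight = 8/81 + 2/27 + 4/27 = 26/81
P(X=0 | obs) = 8/81 / 26/81 = 4/13
P(X=1 | obs) = 2/27 / 26/81 = 3/13
P(X=2 | obs) = 4/27 / 26/81 = 6/13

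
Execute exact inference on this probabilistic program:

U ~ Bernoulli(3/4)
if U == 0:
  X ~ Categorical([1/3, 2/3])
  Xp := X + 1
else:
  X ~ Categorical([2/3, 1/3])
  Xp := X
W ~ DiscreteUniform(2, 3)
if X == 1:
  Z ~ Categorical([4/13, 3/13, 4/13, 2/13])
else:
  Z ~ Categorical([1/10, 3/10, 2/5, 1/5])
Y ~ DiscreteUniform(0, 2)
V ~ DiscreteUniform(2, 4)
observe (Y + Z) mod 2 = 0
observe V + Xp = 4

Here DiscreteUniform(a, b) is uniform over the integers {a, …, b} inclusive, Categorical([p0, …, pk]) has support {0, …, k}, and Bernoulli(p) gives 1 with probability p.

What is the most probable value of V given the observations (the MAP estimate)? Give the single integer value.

argmax_v P(V = v | obs) = 4

Enumerate traces; 48 have nonzero weight after conditioning:
  (U=0, X=0, W=2, Z=0, Y=0, V=3) weight 1/2160
  (U=0, X=0, W=2, Z=0, Y=2, V=3) weight 1/2160
  (U=0, X=0, W=2, Z=1, Y=1, V=3) weight 1/720
  (U=0, X=0, W=2, Z=2, Y=0, V=3) weight 1/540
  (U=0, X=0, W=2, Z=2, Y=2, V=3) weight 1/540
  (U=0, X=0, W=2, Z=3, Y=1, V=3) weight 1/1080
  (U=0, X=0, W=3, Z=0, Y=0, V=3) weight 1/2160
  (U=0, X=0, W=3, Z=0, Y=2, V=3) weight 1/2160
  (U=0, X=1, W=2, Z=0, Y=0, V=2) weight 1/351
  (U=1, X=0, W=2, Z=0, Y=0, V=4) weight 1/360
  … 38 more
Group by V:
  weight(V=2) = 7/234
  weight(V=3) = 55/936
  weight(V=4) = 1/12
Total weight = 7/234 + 55/936 + 1/12 = 161/936
P(V=2 | obs) = 7/234 / 161/936 = 4/23
P(V=3 | obs) = 55/936 / 161/936 = 55/161
P(V=4 | obs) = 1/12 / 161/936 = 78/161
argmax = 4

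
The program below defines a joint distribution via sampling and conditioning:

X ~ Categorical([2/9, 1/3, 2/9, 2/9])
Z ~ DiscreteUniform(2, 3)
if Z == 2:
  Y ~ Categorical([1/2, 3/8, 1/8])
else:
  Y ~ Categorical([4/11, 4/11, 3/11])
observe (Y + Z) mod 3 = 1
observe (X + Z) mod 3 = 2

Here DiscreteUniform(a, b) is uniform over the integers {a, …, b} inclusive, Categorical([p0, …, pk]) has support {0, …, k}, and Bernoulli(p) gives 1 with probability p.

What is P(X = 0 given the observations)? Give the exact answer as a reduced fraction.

P(X = 0 | obs) = 11/54

Enumerate traces; 3 have nonzero weight after conditioning:
  (X=0, Z=2, Y=2) weight 1/72
  (X=2, Z=3, Y=1) weight 4/99
  (X=3, Z=2, Y=2) weight 1/72
Group by X:
  weight(X=0) = 1/72
  weight(X=2) = 4/99
  weight(X=3) = 1/72
Total weight = 1/72 + 4/99 + 1/72 = 3/44
P(X=0 | obs) = 1/72 / 3/44 = 11/54
P(X=2 | obs) = 4/99 / 3/44 = 16/27
P(X=3 | obs) = 1/72 / 3/44 = 11/54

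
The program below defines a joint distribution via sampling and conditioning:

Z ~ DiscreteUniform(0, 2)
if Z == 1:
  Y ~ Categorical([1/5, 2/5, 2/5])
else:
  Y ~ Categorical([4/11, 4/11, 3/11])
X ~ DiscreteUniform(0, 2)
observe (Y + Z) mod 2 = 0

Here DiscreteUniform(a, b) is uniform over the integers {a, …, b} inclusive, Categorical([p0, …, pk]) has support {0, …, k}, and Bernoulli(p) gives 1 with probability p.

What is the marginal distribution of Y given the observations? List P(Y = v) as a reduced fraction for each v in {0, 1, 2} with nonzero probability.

P(Y=0) = 10/23, P(Y=1) = 11/46, P(Y=2) = 15/46

Enumerate traces; 15 have nonzero weight after conditioning:
  (Z=0, Y=0, X=0) weight 4/99
  (Z=0, Y=0, X=1) weight 4/99
  (Z=0, Y=0, X=2) weight 4/99
  (Z=0, Y=2, X=0) weight 1/33
  (Z=0, Y=2, X=1) weight 1/33
  (Z=0, Y=2, X=2) weight 1/33
  (Z=1, Y=1, X=0) weight 2/45
  (Z=1, Y=1, X=1) weight 2/45
  … 7 more
Group by Y:
  weight(Y=0) = 8/33
  weight(Y=1) = 2/15
  weight(Y=2) = 2/11
Total weight = 8/33 + 2/15 + 2/11 = 92/165
P(Y=0 | obs) = 8/33 / 92/165 = 10/23
P(Y=1 | obs) = 2/15 / 92/165 = 11/46
P(Y=2 | obs) = 2/11 / 92/165 = 15/46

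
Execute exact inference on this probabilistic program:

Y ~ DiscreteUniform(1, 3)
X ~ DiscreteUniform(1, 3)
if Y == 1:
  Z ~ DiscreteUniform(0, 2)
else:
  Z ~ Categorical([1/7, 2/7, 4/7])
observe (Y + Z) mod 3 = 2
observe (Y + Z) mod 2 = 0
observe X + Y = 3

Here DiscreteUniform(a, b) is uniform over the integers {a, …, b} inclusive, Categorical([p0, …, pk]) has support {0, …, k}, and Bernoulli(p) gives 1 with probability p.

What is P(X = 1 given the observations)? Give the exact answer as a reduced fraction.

Enumerate traces; 2 have nonzero weight after conditioning:
  (Y=1, X=2, Z=1) weight 1/27
  (Y=2, X=1, Z=0) weight 1/63
Group by X:
  weight(X=1) = 1/63
  weight(X=2) = 1/27
Total weight = 1/63 + 1/27 = 10/189
P(X=1 | obs) = 1/63 / 10/189 = 3/10
P(X=2 | obs) = 1/27 / 10/189 = 7/10

P(X = 1 | obs) = 3/10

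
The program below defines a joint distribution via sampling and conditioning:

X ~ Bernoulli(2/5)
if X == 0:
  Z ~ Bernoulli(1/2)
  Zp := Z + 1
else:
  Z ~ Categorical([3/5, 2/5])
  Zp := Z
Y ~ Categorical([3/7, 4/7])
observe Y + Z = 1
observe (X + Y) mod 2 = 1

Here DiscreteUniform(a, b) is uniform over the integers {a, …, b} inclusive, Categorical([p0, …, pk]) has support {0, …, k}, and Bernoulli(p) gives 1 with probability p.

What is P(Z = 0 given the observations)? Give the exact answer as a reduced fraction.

P(Z = 0 | obs) = 5/7

Enumerate traces; 2 have nonzero weight after conditioning:
  (X=0, Z=0, Y=1) weight 6/35
  (X=1, Z=1, Y=0) weight 12/175
Group by Z:
  weight(Z=0) = 6/35
  weight(Z=1) = 12/175
Total weight = 6/35 + 12/175 = 6/25
P(Z=0 | obs) = 6/35 / 6/25 = 5/7
P(Z=1 | obs) = 12/175 / 6/25 = 2/7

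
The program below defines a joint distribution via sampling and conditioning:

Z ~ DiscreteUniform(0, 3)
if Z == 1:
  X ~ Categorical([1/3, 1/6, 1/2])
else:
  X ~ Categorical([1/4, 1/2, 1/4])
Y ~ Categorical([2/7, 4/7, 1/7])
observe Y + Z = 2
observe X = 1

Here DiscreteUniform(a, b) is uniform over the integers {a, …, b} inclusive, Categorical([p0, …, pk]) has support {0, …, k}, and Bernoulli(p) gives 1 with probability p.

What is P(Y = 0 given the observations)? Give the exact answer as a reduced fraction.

Enumerate traces; 3 have nonzero weight after conditioning:
  (Z=0, X=1, Y=2) weight 1/56
  (Z=1, X=1, Y=1) weight 1/42
  (Z=2, X=1, Y=0) weight 1/28
Group by Y:
  weight(Y=0) = 1/28
  weight(Y=1) = 1/42
  weight(Y=2) = 1/56
Total weight = 1/28 + 1/42 + 1/56 = 13/168
P(Y=0 | obs) = 1/28 / 13/168 = 6/13
P(Y=1 | obs) = 1/42 / 13/168 = 4/13
P(Y=2 | obs) = 1/56 / 13/168 = 3/13

P(Y = 0 | obs) = 6/13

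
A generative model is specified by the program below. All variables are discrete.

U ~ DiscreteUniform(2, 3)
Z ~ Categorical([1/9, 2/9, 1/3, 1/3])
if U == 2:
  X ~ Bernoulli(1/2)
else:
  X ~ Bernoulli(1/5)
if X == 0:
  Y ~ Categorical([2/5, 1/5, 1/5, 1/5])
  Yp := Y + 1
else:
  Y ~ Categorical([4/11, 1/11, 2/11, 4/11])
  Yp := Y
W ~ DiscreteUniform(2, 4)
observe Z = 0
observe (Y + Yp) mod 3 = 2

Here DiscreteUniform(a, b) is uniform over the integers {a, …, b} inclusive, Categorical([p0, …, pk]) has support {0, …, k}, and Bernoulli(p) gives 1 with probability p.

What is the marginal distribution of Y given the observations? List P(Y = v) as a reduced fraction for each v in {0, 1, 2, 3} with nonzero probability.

P(Y=1) = 35/178, P(Y=2) = 143/178

Enumerate traces; 12 have nonzero weight after conditioning:
  (U=2, Z=0, X=0, Y=2, W=2) weight 1/540
  (U=2, Z=0, X=0, Y=2, W=3) weight 1/540
  (U=2, Z=0, X=0, Y=2, W=4) weight 1/540
  (U=2, Z=0, X=1, Y=1, W=2) weight 1/1188
  (U=2, Z=0, X=1, Y=1, W=3) weight 1/1188
  (U=2, Z=0, X=1, Y=1, W=4) weight 1/1188
  (U=3, Z=0, X=0, Y=2, W=2) weight 2/675
  (U=3, Z=0, X=0, Y=2, W=3) weight 2/675
  … 4 more
Group by Y:
  weight(Y=1) = 7/1980
  weight(Y=2) = 13/900
Total weight = 7/1980 + 13/900 = 89/4950
P(Y=1 | obs) = 7/1980 / 89/4950 = 35/178
P(Y=2 | obs) = 13/900 / 89/4950 = 143/178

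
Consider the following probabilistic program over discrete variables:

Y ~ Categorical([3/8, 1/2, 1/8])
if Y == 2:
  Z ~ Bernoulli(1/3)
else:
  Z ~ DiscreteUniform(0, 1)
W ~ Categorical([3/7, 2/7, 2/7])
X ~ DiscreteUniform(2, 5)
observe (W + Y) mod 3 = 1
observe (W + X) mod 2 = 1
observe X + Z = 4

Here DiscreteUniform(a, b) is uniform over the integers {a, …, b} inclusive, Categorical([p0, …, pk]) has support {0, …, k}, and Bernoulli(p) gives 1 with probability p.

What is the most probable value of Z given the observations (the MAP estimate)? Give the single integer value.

argmax_v P(Z = v | obs) = 1

Enumerate traces; 3 have nonzero weight after conditioning:
  (Y=0, Z=0, W=1, X=4) weight 3/224
  (Y=1, Z=1, W=0, X=3) weight 3/112
  (Y=2, Z=1, W=2, X=3) weight 1/336
Group by Z:
  weight(Z=0) = 3/224
  weight(Z=1) = 5/168
Total weight = 3/224 + 5/168 = 29/672
P(Z=0 | obs) = 3/224 / 29/672 = 9/29
P(Z=1 | obs) = 5/168 / 29/672 = 20/29
argmax = 1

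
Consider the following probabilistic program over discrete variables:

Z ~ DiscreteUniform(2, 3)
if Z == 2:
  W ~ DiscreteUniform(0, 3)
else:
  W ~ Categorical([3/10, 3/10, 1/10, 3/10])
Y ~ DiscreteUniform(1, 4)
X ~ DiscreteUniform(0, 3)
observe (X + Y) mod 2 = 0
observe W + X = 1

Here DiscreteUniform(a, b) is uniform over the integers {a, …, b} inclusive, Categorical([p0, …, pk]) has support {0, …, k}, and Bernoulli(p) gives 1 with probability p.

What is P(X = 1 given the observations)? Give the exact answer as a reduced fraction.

Enumerate traces; 8 have nonzero weight after conditioning:
  (Z=2, W=0, Y=1, X=1) weight 1/128
  (Z=2, W=0, Y=3, X=1) weight 1/128
  (Z=2, W=1, Y=2, X=0) weight 1/128
  (Z=2, W=1, Y=4, X=0) weight 1/128
  (Z=3, W=0, Y=1, X=1) weight 3/320
  (Z=3, W=0, Y=3, X=1) weight 3/320
  (Z=3, W=1, Y=2, X=0) weight 3/320
  (Z=3, W=1, Y=4, X=0) weight 3/320
Group by X:
  weight(X=0) = 11/320
  weight(X=1) = 11/320
Total weight = 11/320 + 11/320 = 11/160
P(X=0 | obs) = 11/320 / 11/160 = 1/2
P(X=1 | obs) = 11/320 / 11/160 = 1/2

P(X = 1 | obs) = 1/2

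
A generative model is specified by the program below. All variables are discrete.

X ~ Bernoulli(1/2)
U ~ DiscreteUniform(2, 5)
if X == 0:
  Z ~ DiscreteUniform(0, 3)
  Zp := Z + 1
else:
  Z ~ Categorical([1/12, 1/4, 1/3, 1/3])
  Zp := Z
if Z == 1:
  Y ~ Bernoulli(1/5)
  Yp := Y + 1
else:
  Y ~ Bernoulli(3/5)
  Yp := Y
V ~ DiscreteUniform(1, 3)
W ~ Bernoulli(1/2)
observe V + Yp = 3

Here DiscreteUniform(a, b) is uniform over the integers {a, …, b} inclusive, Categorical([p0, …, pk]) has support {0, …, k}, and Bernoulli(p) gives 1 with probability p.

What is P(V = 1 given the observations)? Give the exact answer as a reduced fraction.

Enumerate traces; 128 have nonzero weight after conditioning:
  (X=0, U=2, Z=0, Y=0, V=3, W=0) weight 1/480
  (X=0, U=2, Z=0, Y=0, V=3, W=1) weight 1/480
  (X=0, U=2, Z=0, Y=1, V=2, W=0) weight 1/320
  (X=0, U=2, Z=0, Y=1, V=2, W=1) weight 1/320
  (X=0, U=2, Z=1, Y=0, V=2, W=0) weight 1/240
  (X=0, U=2, Z=1, Y=0, V=2, W=1) weight 1/240
  (X=0, U=2, Z=1, Y=1, V=1, W=0) weight 1/960
  (X=0, U=2, Z=1, Y=1, V=1, W=1) weight 1/960
  … 120 more
Group by V:
  weight(V=1) = 1/60
  weight(V=2) = 13/60
  weight(V=3) = 1/10
Total weight = 1/60 + 13/60 + 1/10 = 1/3
P(V=1 | obs) = 1/60 / 1/3 = 1/20
P(V=2 | obs) = 13/60 / 1/3 = 13/20
P(V=3 | obs) = 1/10 / 1/3 = 3/10

P(V = 1 | obs) = 1/20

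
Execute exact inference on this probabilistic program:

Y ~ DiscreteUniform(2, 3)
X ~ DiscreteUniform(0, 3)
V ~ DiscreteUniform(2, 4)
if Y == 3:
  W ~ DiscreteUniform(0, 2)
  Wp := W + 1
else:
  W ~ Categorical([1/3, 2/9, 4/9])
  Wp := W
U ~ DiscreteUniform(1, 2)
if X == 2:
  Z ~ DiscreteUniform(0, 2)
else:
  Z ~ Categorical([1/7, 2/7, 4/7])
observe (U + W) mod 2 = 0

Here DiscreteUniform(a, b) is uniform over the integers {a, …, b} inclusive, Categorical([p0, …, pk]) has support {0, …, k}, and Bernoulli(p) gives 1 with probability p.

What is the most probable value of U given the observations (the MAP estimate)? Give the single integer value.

argmax_v P(U = v | obs) = 2

Enumerate traces; 216 have nonzero weight after conditioning:
  (Y=2, X=0, V=2, W=0, U=2, Z=0) weight 1/1008
  (Y=2, X=0, V=2, W=0, U=2, Z=1) weight 1/504
  (Y=2, X=0, V=2, W=0, U=2, Z=2) weight 1/252
  (Y=2, X=0, V=2, W=1, U=1, Z=0) weight 1/1512
  (Y=2, X=0, V=2, W=1, U=1, Z=1) weight 1/756
  (Y=2, X=0, V=2, W=1, U=1, Z=2) weight 1/378
  (Y=2, X=0, V=2, W=2, U=2, Z=0) weight 1/756
  (Y=2, X=0, V=2, W=2, U=2, Z=1) weight 1/378
  … 208 more
Group by U:
  weight(U=1) = 5/36
  weight(U=2) = 13/36
Total weight = 5/36 + 13/36 = 1/2
P(U=1 | obs) = 5/36 / 1/2 = 5/18
P(U=2 | obs) = 13/36 / 1/2 = 13/18
argmax = 2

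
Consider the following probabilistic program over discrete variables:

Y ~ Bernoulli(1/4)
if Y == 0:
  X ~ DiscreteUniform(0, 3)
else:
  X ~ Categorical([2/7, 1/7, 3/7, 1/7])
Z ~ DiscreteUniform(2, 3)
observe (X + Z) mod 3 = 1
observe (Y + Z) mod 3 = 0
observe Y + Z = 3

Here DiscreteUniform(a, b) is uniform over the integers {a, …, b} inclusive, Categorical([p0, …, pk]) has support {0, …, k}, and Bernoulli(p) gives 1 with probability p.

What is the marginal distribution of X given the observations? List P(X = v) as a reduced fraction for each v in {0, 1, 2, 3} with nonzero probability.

Enumerate traces; 2 have nonzero weight after conditioning:
  (Y=0, X=1, Z=3) weight 3/32
  (Y=1, X=2, Z=2) weight 3/56
Group by X:
  weight(X=1) = 3/32
  weight(X=2) = 3/56
Total weight = 3/32 + 3/56 = 33/224
P(X=1 | obs) = 3/32 / 33/224 = 7/11
P(X=2 | obs) = 3/56 / 33/224 = 4/11

P(X=1) = 7/11, P(X=2) = 4/11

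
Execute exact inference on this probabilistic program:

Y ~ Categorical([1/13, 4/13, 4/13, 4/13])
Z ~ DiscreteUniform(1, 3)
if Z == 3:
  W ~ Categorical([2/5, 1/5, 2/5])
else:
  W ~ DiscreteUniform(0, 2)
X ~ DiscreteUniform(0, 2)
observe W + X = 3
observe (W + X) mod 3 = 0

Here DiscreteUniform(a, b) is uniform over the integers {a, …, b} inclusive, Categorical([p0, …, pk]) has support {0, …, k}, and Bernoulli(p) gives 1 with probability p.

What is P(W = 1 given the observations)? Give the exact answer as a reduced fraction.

P(W = 1 | obs) = 13/29

Enumerate traces; 24 have nonzero weight after conditioning:
  (Y=0, Z=1, W=1, X=2) weight 1/351
  (Y=0, Z=1, W=2, X=1) weight 1/351
  (Y=0, Z=2, W=1, X=2) weight 1/351
  (Y=0, Z=2, W=2, X=1) weight 1/351
  (Y=0, Z=3, W=1, X=2) weight 1/585
  (Y=0, Z=3, W=2, X=1) weight 2/585
  (Y=1, Z=1, W=1, X=2) weight 4/351
  (Y=1, Z=1, W=2, X=1) weight 4/351
  … 16 more
Group by W:
  weight(W=1) = 13/135
  weight(W=2) = 16/135
Total weight = 13/135 + 16/135 = 29/135
P(W=1 | obs) = 13/135 / 29/135 = 13/29
P(W=2 | obs) = 16/135 / 29/135 = 16/29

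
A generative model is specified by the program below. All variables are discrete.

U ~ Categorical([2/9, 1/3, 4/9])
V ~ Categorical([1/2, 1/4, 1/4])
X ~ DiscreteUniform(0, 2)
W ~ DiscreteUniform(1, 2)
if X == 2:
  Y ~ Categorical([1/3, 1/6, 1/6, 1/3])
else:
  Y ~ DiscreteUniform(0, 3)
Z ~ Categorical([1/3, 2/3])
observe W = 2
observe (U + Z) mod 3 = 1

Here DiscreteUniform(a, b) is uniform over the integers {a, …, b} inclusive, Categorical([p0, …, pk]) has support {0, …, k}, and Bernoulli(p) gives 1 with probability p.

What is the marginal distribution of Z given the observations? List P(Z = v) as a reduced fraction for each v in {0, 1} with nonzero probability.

P(Z=0) = 3/7, P(Z=1) = 4/7

Enumerate traces; 72 have nonzero weight after conditioning:
  (U=0, V=0, X=0, W=2, Y=0, Z=1) weight 1/324
  (U=0, V=0, X=0, W=2, Y=1, Z=1) weight 1/324
  (U=0, V=0, X=0, W=2, Y=2, Z=1) weight 1/324
  (U=0, V=0, X=0, W=2, Y=3, Z=1) weight 1/324
  (U=0, V=0, X=1, W=2, Y=0, Z=1) weight 1/324
  (U=0, V=0, X=1, W=2, Y=1, Z=1) weight 1/324
  (U=0, V=0, X=1, W=2, Y=2, Z=1) weight 1/324
  (U=0, V=0, X=1, W=2, Y=3, Z=1) weight 1/324
  (U=1, V=0, X=0, W=2, Y=0, Z=0) weight 1/432
  … 63 more
Group by Z:
  weight(Z=0) = 1/18
  weight(Z=1) = 2/27
Total weight = 1/18 + 2/27 = 7/54
P(Z=0 | obs) = 1/18 / 7/54 = 3/7
P(Z=1 | obs) = 2/27 / 7/54 = 4/7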